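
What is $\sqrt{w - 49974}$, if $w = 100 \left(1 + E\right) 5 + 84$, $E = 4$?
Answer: $i \sqrt{47390} \approx 217.69 i$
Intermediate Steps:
$w = 2584$ ($w = 100 \left(1 + 4\right) 5 + 84 = 100 \cdot 5 \cdot 5 + 84 = 100 \cdot 25 + 84 = 2500 + 84 = 2584$)
$\sqrt{w - 49974} = \sqrt{2584 - 49974} = \sqrt{-47390} = i \sqrt{47390}$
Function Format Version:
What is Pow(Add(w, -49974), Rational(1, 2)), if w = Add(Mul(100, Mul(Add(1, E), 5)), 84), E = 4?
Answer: Mul(I, Pow(47390, Rational(1, 2))) ≈ Mul(217.69, I)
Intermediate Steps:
w = 2584 (w = Add(Mul(100, Mul(Add(1, 4), 5)), 84) = Add(Mul(100, Mul(5, 5)), 84) = Add(Mul(100, 25), 84) = Add(2500, 84) = 2584)
Pow(Add(w, -49974), Rational(1, 2)) = Pow(Add(2584, -49974), Rational(1, 2)) = Pow(-47390, Rational(1, 2)) = Mul(I, Pow(47390, Rational(1, 2)))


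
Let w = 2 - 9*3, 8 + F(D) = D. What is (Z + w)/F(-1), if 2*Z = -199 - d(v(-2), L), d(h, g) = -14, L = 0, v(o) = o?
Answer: 235/18 ≈ 13.056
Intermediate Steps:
F(D) = -8 + D
w = -25 (w = 2 - 27 = -25)
Z = -185/2 (Z = (-199 - 1*(-14))/2 = (-199 + 14)/2 = (½)*(-185) = -185/2 ≈ -92.500)
(Z + w)/F(-1) = (-185/2 - 25)/(-8 - 1) = -235/2/(-9) = -⅑*(-235/2) = 235/18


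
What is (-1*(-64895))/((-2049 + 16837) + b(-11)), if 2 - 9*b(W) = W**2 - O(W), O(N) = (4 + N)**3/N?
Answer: 2141535/487682 ≈ 4.3913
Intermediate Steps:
O(N) = (4 + N)**3/N
b(W) = 2/9 - W**2/9 + (4 + W)**3/(9*W) (b(W) = 2/9 - (W**2 - (4 + W)**3/W)/9 = 2/9 + (-W**2/9 + (4 + W)**3/(9*W)) = 2/9 - W**2/9 + (4 + W)**3/(9*W))
(-1*(-64895))/((-2049 + 16837) + b(-11)) = (-1*(-64895))/((-2049 + 16837) + (2/9)*(32 + 6*(-11)**2 + 25*(-11))/(-11)) = 64895/(14788 + (2/9)*(-1/11)*(32 + 6*121 - 275)) = 64895/(14788 + (2/9)*(-1/11)*(32 + 726 - 275)) = 64895/(14788 + (2/9)*(-1/11)*483) = 64895/(14788 - 322/33) = 64895/(487682/33) = 64895*(33/487682) = 2141535/487682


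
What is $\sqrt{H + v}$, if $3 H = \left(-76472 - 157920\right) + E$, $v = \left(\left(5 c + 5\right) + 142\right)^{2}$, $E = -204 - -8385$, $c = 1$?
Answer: $\frac{i \sqrt{470697}}{3} \approx 228.69 i$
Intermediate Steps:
$E = 8181$ ($E = -204 + 8385 = 8181$)
$v = 23104$ ($v = \left(\left(5 \cdot 1 + 5\right) + 142\right)^{2} = \left(\left(5 + 5\right) + 142\right)^{2} = \left(10 + 142\right)^{2} = 152^{2} = 23104$)
$H = - \frac{226211}{3}$ ($H = \frac{\left(-76472 - 157920\right) + 8181}{3} = \frac{-234392 + 8181}{3} = \frac{1}{3} \left(-226211\right) = - \frac{226211}{3} \approx -75404.0$)
$\sqrt{H + v} = \sqrt{- \frac{226211}{3} + 23104} = \sqrt{- \frac{156899}{3}} = \frac{i \sqrt{470697}}{3}$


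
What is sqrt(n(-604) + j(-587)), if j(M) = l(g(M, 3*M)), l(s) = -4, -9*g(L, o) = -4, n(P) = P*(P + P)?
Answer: 2*sqrt(182407) ≈ 854.18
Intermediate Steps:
n(P) = 2*P**2 (n(P) = P*(2*P) = 2*P**2)
g(L, o) = 4/9 (g(L, o) = -1/9*(-4) = 4/9)
j(M) = -4
sqrt(n(-604) + j(-587)) = sqrt(2*(-604)**2 - 4) = sqrt(2*364816 - 4) = sqrt(729632 - 4) = sqrt(729628) = 2*sqrt(182407)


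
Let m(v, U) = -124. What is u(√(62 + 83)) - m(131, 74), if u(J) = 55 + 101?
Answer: 280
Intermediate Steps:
u(J) = 156
u(√(62 + 83)) - m(131, 74) = 156 - 1*(-124) = 156 + 124 = 280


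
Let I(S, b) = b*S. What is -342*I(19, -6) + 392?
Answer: 39380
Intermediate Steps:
I(S, b) = S*b
-342*I(19, -6) + 392 = -6498*(-6) + 392 = -342*(-114) + 392 = 38988 + 392 = 39380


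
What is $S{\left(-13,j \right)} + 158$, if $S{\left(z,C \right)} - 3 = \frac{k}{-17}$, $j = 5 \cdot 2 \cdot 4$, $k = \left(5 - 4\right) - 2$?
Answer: $\frac{2738}{17} \approx 161.06$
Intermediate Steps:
$k = -1$ ($k = 1 - 2 = -1$)
$j = 40$ ($j = 10 \cdot 4 = 40$)
$S{\left(z,C \right)} = \frac{52}{17}$ ($S{\left(z,C \right)} = 3 - \frac{1}{-17} = 3 - - \frac{1}{17} = 3 + \frac{1}{17} = \frac{52}{17}$)
$S{\left(-13,j \right)} + 158 = \frac{52}{17} + 158 = \frac{2738}{17}$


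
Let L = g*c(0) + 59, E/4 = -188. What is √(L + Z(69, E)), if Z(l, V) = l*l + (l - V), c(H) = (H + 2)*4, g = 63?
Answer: √6145 ≈ 78.390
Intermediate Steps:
E = -752 (E = 4*(-188) = -752)
c(H) = 8 + 4*H (c(H) = (2 + H)*4 = 8 + 4*H)
Z(l, V) = l + l² - V (Z(l, V) = l² + (l - V) = l + l² - V)
L = 563 (L = 63*(8 + 4*0) + 59 = 63*(8 + 0) + 59 = 63*8 + 59 = 504 + 59 = 563)
√(L + Z(69, E)) = √(563 + (69 + 69² - 1*(-752))) = √(563 + (69 + 4761 + 752)) = √(563 + 5582) = √6145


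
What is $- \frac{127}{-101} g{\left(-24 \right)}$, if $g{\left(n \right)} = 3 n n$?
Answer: $\frac{219456}{101} \approx 2172.8$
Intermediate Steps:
$g{\left(n \right)} = 3 n^{2}$
$- \frac{127}{-101} g{\left(-24 \right)} = - \frac{127}{-101} \cdot 3 \left(-24\right)^{2} = \left(-127\right) \left(- \frac{1}{101}\right) 3 \cdot 576 = \frac{127}{101} \cdot 1728 = \frac{219456}{101}$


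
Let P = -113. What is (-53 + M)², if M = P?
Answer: 27556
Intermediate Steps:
M = -113
(-53 + M)² = (-53 - 113)² = (-166)² = 27556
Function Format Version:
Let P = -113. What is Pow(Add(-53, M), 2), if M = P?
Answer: 27556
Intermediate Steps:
M = -113
Pow(Add(-53, M), 2) = Pow(Add(-53, -113), 2) = Pow(-166, 2) = 27556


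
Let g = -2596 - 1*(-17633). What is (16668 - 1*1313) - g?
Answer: 318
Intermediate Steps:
g = 15037 (g = -2596 + 17633 = 15037)
(16668 - 1*1313) - g = (16668 - 1*1313) - 1*15037 = (16668 - 1313) - 15037 = 15355 - 15037 = 318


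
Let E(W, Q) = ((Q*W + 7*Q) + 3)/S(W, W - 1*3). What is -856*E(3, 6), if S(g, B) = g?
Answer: -17976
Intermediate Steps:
E(W, Q) = (3 + 7*Q + Q*W)/W (E(W, Q) = ((Q*W + 7*Q) + 3)/W = ((7*Q + Q*W) + 3)/W = (3 + 7*Q + Q*W)/W)
-856*E(3, 6) = -856*(3 + 7*6 + 6*3)/3 = -856*(3 + 42 + 18)/3 = -856*63/3 = -856*21 = -17976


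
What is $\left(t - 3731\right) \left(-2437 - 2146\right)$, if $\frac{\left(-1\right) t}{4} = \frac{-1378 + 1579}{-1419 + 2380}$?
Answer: $\frac{16435989985}{961} \approx 1.7103 \cdot 10^{7}$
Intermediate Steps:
$t = - \frac{804}{961}$ ($t = - 4 \frac{-1378 + 1579}{-1419 + 2380} = - 4 \cdot \frac{201}{961} = - 4 \cdot 201 \cdot \frac{1}{961} = \left(-4\right) \frac{201}{961} = - \frac{804}{961} \approx -0.83663$)
$\left(t - 3731\right) \left(-2437 - 2146\right) = \left(- \frac{804}{961} - 3731\right) \left(-2437 - 2146\right) = \left(- \frac{3586295}{961}\right) \left(-4583\right) = \frac{16435989985}{961}$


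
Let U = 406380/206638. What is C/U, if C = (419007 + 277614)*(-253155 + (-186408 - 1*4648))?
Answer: -10657241579003963/67730 ≈ -1.5735e+11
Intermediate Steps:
C = -309446711031 (C = 696621*(-253155 + (-186408 - 4648)) = 696621*(-253155 - 191056) = 696621*(-444211) = -309446711031)
U = 203190/103319 (U = 406380*(1/206638) = 203190/103319 ≈ 1.9666)
C/U = -309446711031/203190/103319 = -309446711031*103319/203190 = -10657241579003963/67730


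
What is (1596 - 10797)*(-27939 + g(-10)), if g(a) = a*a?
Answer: 256146639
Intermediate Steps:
g(a) = a²
(1596 - 10797)*(-27939 + g(-10)) = (1596 - 10797)*(-27939 + (-10)²) = -9201*(-27939 + 100) = -9201*(-27839) = 256146639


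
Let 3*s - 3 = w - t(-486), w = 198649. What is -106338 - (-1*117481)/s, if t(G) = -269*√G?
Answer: 9*(-28604922*√6 + 2347100437*I)/(-198652*I + 2421*√6) ≈ -1.0634e+5 - 0.052916*I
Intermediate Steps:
s = 198652/3 + 807*I*√6 (s = 1 + (198649 - (-269)*√(-486))/3 = 1 + (198649 - (-269)*9*I*√6)/3 = 1 + (198649 - (-2421)*I*√6)/3 = 1 + (198649 + 2421*I*√6)/3 = 1 + (198649/3 + 807*I*√6) = 198652/3 + 807*I*√6 ≈ 66217.0 + 1976.7*I)
-106338 - (-1*117481)/s = -106338 - (-1*117481)/(198652/3 + 807*I*√6) = -106338 - (-117481)/(198652/3 + 807*I*√6) = -106338 + 117481/(198652/3 + 807*I*√6)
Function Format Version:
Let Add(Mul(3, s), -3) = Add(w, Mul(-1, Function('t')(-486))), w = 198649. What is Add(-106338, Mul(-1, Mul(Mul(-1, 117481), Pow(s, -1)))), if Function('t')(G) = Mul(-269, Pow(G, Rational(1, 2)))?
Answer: Mul(9, Pow(Add(Mul(-198652, I), Mul(2421, Pow(6, Rational(1, 2)))), -1), Add(Mul(-28604922, Pow(6, Rational(1, 2))), Mul(2347100437, I))) ≈ Add(-1.0634e+5, Mul(-0.052916, I))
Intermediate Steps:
s = Add(Rational(198652, 3), Mul(807, I, Pow(6, Rational(1, 2)))) (s = Add(1, Mul(Rational(1, 3), Add(198649, Mul(-1, Mul(-269, Pow(-486, Rational(1, 2))))))) = Add(1, Mul(Rational(1, 3), Add(198649, Mul(-1, Mul(-269, Mul(9, I, Pow(6, Rational(1, 2)))))))) = Add(1, Mul(Rational(1, 3), Add(198649, Mul(-1, Mul(-2421, I, Pow(6, Rational(1, 2))))))) = Add(1, Mul(Rational(1, 3), Add(198649, Mul(2421, I, Pow(6, Rational(1, 2)))))) = Add(1, Add(Rational(198649, 3), Mul(807, I, Pow(6, Rational(1, 2))))) = Add(Rational(198652, 3), Mul(807, I, Pow(6, Rational(1, 2)))) ≈ Add(66217., Mul(1976.7, I)))
Add(-106338, Mul(-1, Mul(Mul(-1, 117481), Pow(s, -1)))) = Add(-106338, Mul(-1, Mul(Mul(-1, 117481), Pow(Add(Rational(198652, 3), Mul(807, I, Pow(6, Rational(1, 2)))), -1)))) = Add(-106338, Mul(-1, Mul(-117481, Pow(Add(Rational(198652, 3), Mul(807, I, Pow(6, Rational(1, 2)))), -1)))) = Add(-106338, Mul(117481, Pow(Add(Rational(198652, 3), Mul(807, I, Pow(6, Rational(1, 2)))), -1)))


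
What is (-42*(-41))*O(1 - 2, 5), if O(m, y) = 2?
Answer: 3444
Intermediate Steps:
(-42*(-41))*O(1 - 2, 5) = -42*(-41)*2 = 1722*2 = 3444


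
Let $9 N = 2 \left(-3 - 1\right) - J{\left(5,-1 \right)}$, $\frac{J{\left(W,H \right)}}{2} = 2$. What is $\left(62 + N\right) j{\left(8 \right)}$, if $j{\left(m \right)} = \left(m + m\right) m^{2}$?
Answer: $\frac{186368}{3} \approx 62123.0$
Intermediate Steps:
$j{\left(m \right)} = 2 m^{3}$ ($j{\left(m \right)} = 2 m m^{2} = 2 m^{3}$)
$J{\left(W,H \right)} = 4$ ($J{\left(W,H \right)} = 2 \cdot 2 = 4$)
$N = - \frac{4}{3}$ ($N = \frac{2 \left(-3 - 1\right) - 4}{9} = \frac{2 \left(-4\right) - 4}{9} = \frac{-8 - 4}{9} = \frac{1}{9} \left(-12\right) = - \frac{4}{3} \approx -1.3333$)
$\left(62 + N\right) j{\left(8 \right)} = \left(62 - \frac{4}{3}\right) 2 \cdot 8^{3} = \frac{182 \cdot 2 \cdot 512}{3} = \frac{182}{3} \cdot 1024 = \frac{186368}{3}$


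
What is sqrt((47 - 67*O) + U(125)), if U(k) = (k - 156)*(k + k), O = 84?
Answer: I*sqrt(13331) ≈ 115.46*I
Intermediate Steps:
U(k) = 2*k*(-156 + k) (U(k) = (-156 + k)*(2*k) = 2*k*(-156 + k))
sqrt((47 - 67*O) + U(125)) = sqrt((47 - 67*84) + 2*125*(-156 + 125)) = sqrt((47 - 5628) + 2*125*(-31)) = sqrt(-5581 - 7750) = sqrt(-13331) = I*sqrt(13331)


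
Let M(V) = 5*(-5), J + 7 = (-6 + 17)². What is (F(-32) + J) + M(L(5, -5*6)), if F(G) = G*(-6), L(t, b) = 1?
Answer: 281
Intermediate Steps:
F(G) = -6*G
J = 114 (J = -7 + (-6 + 17)² = -7 + 11² = -7 + 121 = 114)
M(V) = -25
(F(-32) + J) + M(L(5, -5*6)) = (-6*(-32) + 114) - 25 = (192 + 114) - 25 = 306 - 25 = 281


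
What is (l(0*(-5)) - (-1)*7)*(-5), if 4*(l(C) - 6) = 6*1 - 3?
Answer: -275/4 ≈ -68.750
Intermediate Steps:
l(C) = 27/4 (l(C) = 6 + (6*1 - 3)/4 = 6 + (6 - 3)/4 = 6 + (¼)*3 = 6 + ¾ = 27/4)
(l(0*(-5)) - (-1)*7)*(-5) = (27/4 - (-1)*7)*(-5) = (27/4 - 1*(-7))*(-5) = (27/4 + 7)*(-5) = (55/4)*(-5) = -275/4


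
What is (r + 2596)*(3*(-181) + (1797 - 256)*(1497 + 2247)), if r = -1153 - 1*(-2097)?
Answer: 20422121940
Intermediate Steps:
r = 944 (r = -1153 + 2097 = 944)
(r + 2596)*(3*(-181) + (1797 - 256)*(1497 + 2247)) = (944 + 2596)*(3*(-181) + (1797 - 256)*(1497 + 2247)) = 3540*(-543 + 1541*3744) = 3540*(-543 + 5769504) = 3540*5768961 = 20422121940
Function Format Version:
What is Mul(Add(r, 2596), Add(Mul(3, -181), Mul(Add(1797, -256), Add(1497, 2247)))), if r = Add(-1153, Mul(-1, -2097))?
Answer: 20422121940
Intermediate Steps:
r = 944 (r = Add(-1153, 2097) = 944)
Mul(Add(r, 2596), Add(Mul(3, -181), Mul(Add(1797, -256), Add(1497, 2247)))) = Mul(Add(944, 2596), Add(Mul(3, -181), Mul(Add(1797, -256), Add(1497, 2247)))) = Mul(3540, Add(-543, Mul(1541, 3744))) = Mul(3540, Add(-543, 5769504)) = Mul(3540, 5768961) = 20422121940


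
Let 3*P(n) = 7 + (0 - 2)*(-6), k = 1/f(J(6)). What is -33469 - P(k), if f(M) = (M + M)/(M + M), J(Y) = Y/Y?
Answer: -100426/3 ≈ -33475.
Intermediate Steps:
J(Y) = 1
f(M) = 1 (f(M) = (2*M)/((2*M)) = (2*M)*(1/(2*M)) = 1)
k = 1 (k = 1/1 = 1)
P(n) = 19/3 (P(n) = (7 + (0 - 2)*(-6))/3 = (7 - 2*(-6))/3 = (7 + 12)/3 = (⅓)*19 = 19/3)
-33469 - P(k) = -33469 - 1*19/3 = -33469 - 19/3 = -100426/3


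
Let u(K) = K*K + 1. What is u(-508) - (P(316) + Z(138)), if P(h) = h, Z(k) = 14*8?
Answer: 257637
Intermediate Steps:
Z(k) = 112
u(K) = 1 + K² (u(K) = K² + 1 = 1 + K²)
u(-508) - (P(316) + Z(138)) = (1 + (-508)²) - (316 + 112) = (1 + 258064) - 1*428 = 258065 - 428 = 257637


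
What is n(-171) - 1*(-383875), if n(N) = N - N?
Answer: 383875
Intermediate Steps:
n(N) = 0
n(-171) - 1*(-383875) = 0 - 1*(-383875) = 0 + 383875 = 383875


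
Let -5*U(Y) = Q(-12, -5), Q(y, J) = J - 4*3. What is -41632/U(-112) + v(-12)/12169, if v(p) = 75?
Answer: -2533097765/206873 ≈ -12245.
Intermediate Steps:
Q(y, J) = -12 + J (Q(y, J) = J - 12 = -12 + J)
U(Y) = 17/5 (U(Y) = -(-12 - 5)/5 = -⅕*(-17) = 17/5)
-41632/U(-112) + v(-12)/12169 = -41632/17/5 + 75/12169 = -41632*5/17 + 75*(1/12169) = -208160/17 + 75/12169 = -2533097765/206873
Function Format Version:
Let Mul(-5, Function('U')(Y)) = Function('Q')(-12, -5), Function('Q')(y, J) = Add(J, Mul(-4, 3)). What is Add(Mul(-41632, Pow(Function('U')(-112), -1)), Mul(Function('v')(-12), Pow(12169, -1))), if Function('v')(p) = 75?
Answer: Rational(-2533097765, 206873) ≈ -12245.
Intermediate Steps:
Function('Q')(y, J) = Add(-12, J) (Function('Q')(y, J) = Add(J, -12) = Add(-12, J))
Function('U')(Y) = Rational(17, 5) (Function('U')(Y) = Mul(Rational(-1, 5), Add(-12, -5)) = Mul(Rational(-1, 5), -17) = Rational(17, 5))
Add(Mul(-41632, Pow(Function('U')(-112), -1)), Mul(Function('v')(-12), Pow(12169, -1))) = Add(Mul(-41632, Pow(Rational(17, 5), -1)), Mul(75, Pow(12169, -1))) = Add(Mul(-41632, Rational(5, 17)), Mul(75, Rational(1, 12169))) = Add(Rational(-208160, 17), Rational(75, 12169)) = Rational(-2533097765, 206873)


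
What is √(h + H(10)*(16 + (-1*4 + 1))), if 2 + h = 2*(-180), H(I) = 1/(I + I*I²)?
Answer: 3*I*√41029230/1010 ≈ 19.026*I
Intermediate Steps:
H(I) = 1/(I + I³)
h = -362 (h = -2 + 2*(-180) = -2 - 360 = -362)
√(h + H(10)*(16 + (-1*4 + 1))) = √(-362 + (16 + (-1*4 + 1))/(10 + 10³)) = √(-362 + (16 + (-4 + 1))/(10 + 1000)) = √(-362 + (16 - 3)/1010) = √(-362 + (1/1010)*13) = √(-362 + 13/1010) = √(-365607/1010) = 3*I*√41029230/1010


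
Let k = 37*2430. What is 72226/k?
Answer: 36113/44955 ≈ 0.80331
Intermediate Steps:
k = 89910
72226/k = 72226/89910 = 72226*(1/89910) = 36113/44955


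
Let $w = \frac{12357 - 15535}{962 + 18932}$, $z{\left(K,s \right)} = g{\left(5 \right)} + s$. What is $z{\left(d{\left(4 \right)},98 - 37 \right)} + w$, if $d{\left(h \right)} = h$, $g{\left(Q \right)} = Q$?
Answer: $\frac{93559}{1421} \approx 65.84$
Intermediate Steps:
$z{\left(K,s \right)} = 5 + s$
$w = - \frac{227}{1421}$ ($w = - \frac{3178}{19894} = \left(-3178\right) \frac{1}{19894} = - \frac{227}{1421} \approx -0.15975$)
$z{\left(d{\left(4 \right)},98 - 37 \right)} + w = \left(5 + \left(98 - 37\right)\right) - \frac{227}{1421} = \left(5 + 61\right) - \frac{227}{1421} = 66 - \frac{227}{1421} = \frac{93559}{1421}$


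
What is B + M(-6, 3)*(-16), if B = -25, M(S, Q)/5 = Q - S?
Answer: -745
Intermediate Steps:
M(S, Q) = -5*S + 5*Q (M(S, Q) = 5*(Q - S) = -5*S + 5*Q)
B + M(-6, 3)*(-16) = -25 + (-5*(-6) + 5*3)*(-16) = -25 + (30 + 15)*(-16) = -25 + 45*(-16) = -25 - 720 = -745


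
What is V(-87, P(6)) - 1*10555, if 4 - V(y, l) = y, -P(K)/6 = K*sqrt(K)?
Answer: -10464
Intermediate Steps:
P(K) = -6*K**(3/2) (P(K) = -6*K*sqrt(K) = -6*K**(3/2))
V(y, l) = 4 - y
V(-87, P(6)) - 1*10555 = (4 - 1*(-87)) - 1*10555 = (4 + 87) - 10555 = 91 - 10555 = -10464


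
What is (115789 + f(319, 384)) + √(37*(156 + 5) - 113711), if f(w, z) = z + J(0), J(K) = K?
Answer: 116173 + I*√107754 ≈ 1.1617e+5 + 328.26*I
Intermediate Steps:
f(w, z) = z (f(w, z) = z + 0 = z)
(115789 + f(319, 384)) + √(37*(156 + 5) - 113711) = (115789 + 384) + √(37*(156 + 5) - 113711) = 116173 + √(37*161 - 113711) = 116173 + √(5957 - 113711) = 116173 + √(-107754) = 116173 + I*√107754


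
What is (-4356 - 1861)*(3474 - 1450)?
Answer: -12583208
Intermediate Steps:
(-4356 - 1861)*(3474 - 1450) = -6217*2024 = -12583208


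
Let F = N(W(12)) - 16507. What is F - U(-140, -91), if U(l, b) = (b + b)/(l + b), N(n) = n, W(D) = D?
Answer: -544361/33 ≈ -16496.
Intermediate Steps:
U(l, b) = 2*b/(b + l) (U(l, b) = (2*b)/(b + l) = 2*b/(b + l))
F = -16495 (F = 12 - 16507 = -16495)
F - U(-140, -91) = -16495 - 2*(-91)/(-91 - 140) = -16495 - 2*(-91)/(-231) = -16495 - 2*(-91)*(-1)/231 = -16495 - 1*26/33 = -16495 - 26/33 = -544361/33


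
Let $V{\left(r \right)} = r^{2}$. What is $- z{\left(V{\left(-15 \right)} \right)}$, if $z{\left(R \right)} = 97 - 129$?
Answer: $32$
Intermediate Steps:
$z{\left(R \right)} = -32$ ($z{\left(R \right)} = 97 - 129 = -32$)
$- z{\left(V{\left(-15 \right)} \right)} = \left(-1\right) \left(-32\right) = 32$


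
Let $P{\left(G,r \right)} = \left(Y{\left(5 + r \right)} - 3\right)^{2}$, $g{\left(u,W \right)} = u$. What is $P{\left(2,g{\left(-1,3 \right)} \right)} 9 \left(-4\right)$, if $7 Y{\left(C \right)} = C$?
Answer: $- \frac{10404}{49} \approx -212.33$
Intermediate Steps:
$Y{\left(C \right)} = \frac{C}{7}$
$P{\left(G,r \right)} = \left(- \frac{16}{7} + \frac{r}{7}\right)^{2}$ ($P{\left(G,r \right)} = \left(\frac{5 + r}{7} - 3\right)^{2} = \left(\left(\frac{5}{7} + \frac{r}{7}\right) - 3\right)^{2} = \left(- \frac{16}{7} + \frac{r}{7}\right)^{2}$)
$P{\left(2,g{\left(-1,3 \right)} \right)} 9 \left(-4\right) = \frac{\left(-16 - 1\right)^{2}}{49} \cdot 9 \left(-4\right) = \frac{\left(-17\right)^{2}}{49} \cdot 9 \left(-4\right) = \frac{1}{49} \cdot 289 \cdot 9 \left(-4\right) = \frac{289}{49} \cdot 9 \left(-4\right) = \frac{2601}{49} \left(-4\right) = - \frac{10404}{49}$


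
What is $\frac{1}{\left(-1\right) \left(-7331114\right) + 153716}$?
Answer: $\frac{1}{7484830} \approx 1.336 \cdot 10^{-7}$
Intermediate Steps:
$\frac{1}{\left(-1\right) \left(-7331114\right) + 153716} = \frac{1}{7331114 + 153716} = \frac{1}{7484830}$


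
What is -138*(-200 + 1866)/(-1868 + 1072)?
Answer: 57477/199 ≈ 288.83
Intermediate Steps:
-138*(-200 + 1866)/(-1868 + 1072) = -229908/(-796) = -229908*(-1)/796 = -138*(-833/398) = 57477/199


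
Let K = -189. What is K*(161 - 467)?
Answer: 57834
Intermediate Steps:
K*(161 - 467) = -189*(161 - 467) = -189*(-306) = 57834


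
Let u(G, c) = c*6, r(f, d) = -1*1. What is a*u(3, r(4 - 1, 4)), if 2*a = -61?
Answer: 183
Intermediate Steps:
r(f, d) = -1
u(G, c) = 6*c
a = -61/2 (a = (½)*(-61) = -61/2 ≈ -30.500)
a*u(3, r(4 - 1, 4)) = -183*(-1) = -61/2*(-6) = 183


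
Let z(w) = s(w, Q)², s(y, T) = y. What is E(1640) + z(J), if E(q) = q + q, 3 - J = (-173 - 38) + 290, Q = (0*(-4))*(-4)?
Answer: 9056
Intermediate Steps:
Q = 0 (Q = 0*(-4) = 0)
J = -76 (J = 3 - ((-173 - 38) + 290) = 3 - (-211 + 290) = 3 - 1*79 = 3 - 79 = -76)
z(w) = w²
E(q) = 2*q
E(1640) + z(J) = 2*1640 + (-76)² = 3280 + 5776 = 9056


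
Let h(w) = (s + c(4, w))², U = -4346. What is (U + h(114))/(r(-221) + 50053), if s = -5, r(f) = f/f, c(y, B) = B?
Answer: 7535/50054 ≈ 0.15054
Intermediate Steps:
r(f) = 1
h(w) = (-5 + w)²
(U + h(114))/(r(-221) + 50053) = (-4346 + (-5 + 114)²)/(1 + 50053) = (-4346 + 109²)/50054 = (-4346 + 11881)*(1/50054) = 7535*(1/50054) = 7535/50054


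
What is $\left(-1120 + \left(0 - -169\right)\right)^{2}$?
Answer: $904401$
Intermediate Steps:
$\left(-1120 + \left(0 - -169\right)\right)^{2} = \left(-1120 + \left(0 + 169\right)\right)^{2} = \left(-1120 + 169\right)^{2} = \left(-951\right)^{2} = 904401$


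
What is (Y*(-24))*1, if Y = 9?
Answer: -216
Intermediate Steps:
(Y*(-24))*1 = (9*(-24))*1 = -216*1 = -216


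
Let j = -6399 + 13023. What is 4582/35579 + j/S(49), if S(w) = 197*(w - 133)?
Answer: -13321030/49063441 ≈ -0.27151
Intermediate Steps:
j = 6624
S(w) = -26201 + 197*w (S(w) = 197*(-133 + w) = -26201 + 197*w)
4582/35579 + j/S(49) = 4582/35579 + 6624/(-26201 + 197*49) = 4582*(1/35579) + 6624/(-26201 + 9653) = 4582/35579 + 6624/(-16548) = 4582/35579 + 6624*(-1/16548) = 4582/35579 - 552/1379 = -13321030/49063441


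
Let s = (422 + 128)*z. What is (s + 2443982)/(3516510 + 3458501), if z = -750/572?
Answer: 31762391/90675143 ≈ 0.35029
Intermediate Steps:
z = -375/286 (z = -750*1/572 = -375/286 ≈ -1.3112)
s = -9375/13 (s = (422 + 128)*(-375/286) = 550*(-375/286) = -9375/13 ≈ -721.15)
(s + 2443982)/(3516510 + 3458501) = (-9375/13 + 2443982)/(3516510 + 3458501) = (31762391/13)/6975011 = (31762391/13)*(1/6975011) = 31762391/90675143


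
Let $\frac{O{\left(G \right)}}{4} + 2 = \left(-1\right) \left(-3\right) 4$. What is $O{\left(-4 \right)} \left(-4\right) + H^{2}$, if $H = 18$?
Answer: $164$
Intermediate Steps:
$O{\left(G \right)} = 40$ ($O{\left(G \right)} = -8 + 4 \left(-1\right) \left(-3\right) 4 = -8 + 4 \cdot 3 \cdot 4 = -8 + 4 \cdot 12 = -8 + 48 = 40$)
$O{\left(-4 \right)} \left(-4\right) + H^{2} = 40 \left(-4\right) + 18^{2} = -160 + 324 = 164$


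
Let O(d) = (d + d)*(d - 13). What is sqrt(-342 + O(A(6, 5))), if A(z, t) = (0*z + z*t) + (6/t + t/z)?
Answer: sqrt(789662)/30 ≈ 29.621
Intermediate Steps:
A(z, t) = 6/t + t*z + t/z (A(z, t) = (0 + t*z) + (6/t + t/z) = t*z + (6/t + t/z) = 6/t + t*z + t/z)
O(d) = 2*d*(-13 + d) (O(d) = (2*d)*(-13 + d) = 2*d*(-13 + d))
sqrt(-342 + O(A(6, 5))) = sqrt(-342 + 2*(6/5 + 5*6 + 5/6)*(-13 + (6/5 + 5*6 + 5/6))) = sqrt(-342 + 2*(6*(1/5) + 30 + 5*(1/6))*(-13 + (6*(1/5) + 30 + 5*(1/6)))) = sqrt(-342 + 2*(6/5 + 30 + 5/6)*(-13 + (6/5 + 30 + 5/6))) = sqrt(-342 + 2*(961/30)*(-13 + 961/30)) = sqrt(-342 + 2*(961/30)*(571/30)) = sqrt(-342 + 548731/450) = sqrt(394831/450) = sqrt(789662)/30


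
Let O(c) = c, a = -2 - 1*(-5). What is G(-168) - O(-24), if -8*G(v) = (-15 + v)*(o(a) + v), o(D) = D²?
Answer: -28905/8 ≈ -3613.1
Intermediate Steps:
a = 3 (a = -2 + 5 = 3)
G(v) = -(-15 + v)*(9 + v)/8 (G(v) = -(-15 + v)*(3² + v)/8 = -(-15 + v)*(9 + v)/8)
G(-168) - O(-24) = (135/8 - ⅛*(-168)² + (¾)*(-168)) - 1*(-24) = (135/8 - ⅛*28224 - 126) + 24 = (135/8 - 3528 - 126) + 24 = -29097/8 + 24 = -28905/8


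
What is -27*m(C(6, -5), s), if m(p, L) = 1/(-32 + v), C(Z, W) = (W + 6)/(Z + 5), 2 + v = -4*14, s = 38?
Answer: 3/10 ≈ 0.30000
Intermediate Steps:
v = -58 (v = -2 - 4*14 = -2 - 56 = -58)
C(Z, W) = (6 + W)/(5 + Z)
m(p, L) = -1/90 (m(p, L) = 1/(-32 - 58) = 1/(-90) = -1/90)
-27*m(C(6, -5), s) = -27*(-1/90) = 3/10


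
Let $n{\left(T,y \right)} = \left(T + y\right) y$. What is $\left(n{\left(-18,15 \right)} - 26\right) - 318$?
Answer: $-389$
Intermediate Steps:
$n{\left(T,y \right)} = y \left(T + y\right)$
$\left(n{\left(-18,15 \right)} - 26\right) - 318 = \left(15 \left(-18 + 15\right) - 26\right) - 318 = \left(15 \left(-3\right) - 26\right) - 318 = \left(-45 - 26\right) - 318 = -71 - 318 = -389$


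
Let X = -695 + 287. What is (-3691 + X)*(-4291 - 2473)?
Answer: 27725636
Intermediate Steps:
X = -408
(-3691 + X)*(-4291 - 2473) = (-3691 - 408)*(-4291 - 2473) = -4099*(-6764) = 27725636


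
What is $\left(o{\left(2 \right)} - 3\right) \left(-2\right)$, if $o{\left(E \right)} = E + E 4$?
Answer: $-14$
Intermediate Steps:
$o{\left(E \right)} = 5 E$ ($o{\left(E \right)} = E + 4 E = 5 E$)
$\left(o{\left(2 \right)} - 3\right) \left(-2\right) = \left(5 \cdot 2 - 3\right) \left(-2\right) = \left(10 - 3\right) \left(-2\right) = 7 \left(-2\right) = -14$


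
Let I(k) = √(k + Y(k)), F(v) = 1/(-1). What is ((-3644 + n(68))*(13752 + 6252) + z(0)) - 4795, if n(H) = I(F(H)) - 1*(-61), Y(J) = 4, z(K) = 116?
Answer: -71679011 + 20004*√3 ≈ -7.1644e+7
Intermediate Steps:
F(v) = -1
I(k) = √(4 + k) (I(k) = √(k + 4) = √(4 + k))
n(H) = 61 + √3 (n(H) = √(4 - 1) - 1*(-61) = √3 + 61 = 61 + √3)
((-3644 + n(68))*(13752 + 6252) + z(0)) - 4795 = ((-3644 + (61 + √3))*(13752 + 6252) + 116) - 4795 = ((-3583 + √3)*20004 + 116) - 4795 = ((-71674332 + 20004*√3) + 116) - 4795 = (-71674216 + 20004*√3) - 4795 = -71679011 + 20004*√3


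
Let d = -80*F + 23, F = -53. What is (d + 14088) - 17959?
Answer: 392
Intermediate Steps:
d = 4263 (d = -80*(-53) + 23 = 4240 + 23 = 4263)
(d + 14088) - 17959 = (4263 + 14088) - 17959 = 18351 - 17959 = 392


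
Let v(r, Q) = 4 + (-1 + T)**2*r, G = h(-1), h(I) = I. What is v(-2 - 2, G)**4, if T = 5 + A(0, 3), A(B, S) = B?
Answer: 12960000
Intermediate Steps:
G = -1
T = 5 (T = 5 + 0 = 5)
v(r, Q) = 4 + 16*r (v(r, Q) = 4 + (-1 + 5)**2*r = 4 + 4**2*r = 4 + 16*r)
v(-2 - 2, G)**4 = (4 + 16*(-2 - 2))**4 = (4 + 16*(-4))**4 = (4 - 64)**4 = (-60)**4 = 12960000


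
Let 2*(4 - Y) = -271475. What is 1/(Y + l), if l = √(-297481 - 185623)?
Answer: 542966/73704951705 - 16*I*√30194/73704951705 ≈ 7.3667e-6 - 3.7721e-8*I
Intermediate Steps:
Y = 271483/2 (Y = 4 - ½*(-271475) = 4 + 271475/2 = 271483/2 ≈ 1.3574e+5)
l = 4*I*√30194 (l = √(-483104) = 4*I*√30194 ≈ 695.06*I)
1/(Y + l) = 1/(271483/2 + 4*I*√30194)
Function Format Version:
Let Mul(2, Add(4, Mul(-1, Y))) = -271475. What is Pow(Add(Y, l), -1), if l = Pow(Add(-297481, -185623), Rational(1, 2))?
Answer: Add(Rational(542966, 73704951705), Mul(Rational(-16, 73704951705), I, Pow(30194, Rational(1, 2)))) ≈ Add(7.3667e-6, Mul(-3.7721e-8, I))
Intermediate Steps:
Y = Rational(271483, 2) (Y = Add(4, Mul(Rational(-1, 2), -271475)) = Add(4, Rational(271475, 2)) = Rational(271483, 2) ≈ 1.3574e+5)
l = Mul(4, I, Pow(30194, Rational(1, 2))) (l = Pow(-483104, Rational(1, 2)) = Mul(4, I, Pow(30194, Rational(1, 2))) ≈ Mul(695.06, I))
Pow(Add(Y, l), -1) = Pow(Add(Rational(271483, 2), Mul(4, I, Pow(30194, Rational(1, 2)))), -1)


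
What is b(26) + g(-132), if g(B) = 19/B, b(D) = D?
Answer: 3413/132 ≈ 25.856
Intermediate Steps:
b(26) + g(-132) = 26 + 19/(-132) = 26 + 19*(-1/132) = 26 - 19/132 = 3413/132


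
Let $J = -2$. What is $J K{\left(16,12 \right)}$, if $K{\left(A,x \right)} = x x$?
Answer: $-288$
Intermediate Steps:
$K{\left(A,x \right)} = x^{2}$
$J K{\left(16,12 \right)} = - 2 \cdot 12^{2} = \left(-2\right) 144 = -288$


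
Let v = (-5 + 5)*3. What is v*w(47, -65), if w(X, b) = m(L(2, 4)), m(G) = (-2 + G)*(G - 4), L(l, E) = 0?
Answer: 0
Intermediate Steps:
m(G) = (-4 + G)*(-2 + G) (m(G) = (-2 + G)*(-4 + G) = (-4 + G)*(-2 + G))
w(X, b) = 8 (w(X, b) = 8 + 0² - 6*0 = 8 + 0 + 0 = 8)
v = 0 (v = 0*3 = 0)
v*w(47, -65) = 0*8 = 0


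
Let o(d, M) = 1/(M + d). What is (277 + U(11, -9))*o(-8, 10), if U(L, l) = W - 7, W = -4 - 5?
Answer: 261/2 ≈ 130.50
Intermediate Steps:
W = -9
U(L, l) = -16 (U(L, l) = -9 - 7 = -16)
(277 + U(11, -9))*o(-8, 10) = (277 - 16)/(10 - 8) = 261/2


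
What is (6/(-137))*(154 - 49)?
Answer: -630/137 ≈ -4.5985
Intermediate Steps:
(6/(-137))*(154 - 49) = (6*(-1/137))*105 = -6/137*105 = -630/137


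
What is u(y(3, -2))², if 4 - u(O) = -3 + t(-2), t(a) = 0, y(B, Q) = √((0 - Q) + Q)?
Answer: 49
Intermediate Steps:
y(B, Q) = 0 (y(B, Q) = √(-Q + Q) = √0 = 0)
u(O) = 7 (u(O) = 4 - (-3 + 0) = 4 - 1*(-3) = 4 + 3 = 7)
u(y(3, -2))² = 7² = 49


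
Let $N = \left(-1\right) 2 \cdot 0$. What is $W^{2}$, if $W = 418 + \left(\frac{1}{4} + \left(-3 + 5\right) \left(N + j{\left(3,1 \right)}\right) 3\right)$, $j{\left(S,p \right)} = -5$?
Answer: $\frac{2411809}{16} \approx 1.5074 \cdot 10^{5}$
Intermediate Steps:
$N = 0$ ($N = \left(-2\right) 0 = 0$)
$W = \frac{1553}{4}$ ($W = 418 + \left(\frac{1}{4} + \left(-3 + 5\right) \left(0 - 5\right) 3\right) = 418 + \left(\frac{1}{4} + 2 \left(-5\right) 3\right) = 418 + \left(\frac{1}{4} - 30\right) = 418 - \frac{119}{4} = \frac{1553}{4} \approx 388.25$)
$W^{2} = \left(\frac{1553}{4}\right)^{2} = \frac{2411809}{16}$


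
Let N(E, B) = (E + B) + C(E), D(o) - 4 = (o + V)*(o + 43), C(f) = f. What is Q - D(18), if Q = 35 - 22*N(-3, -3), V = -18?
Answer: 229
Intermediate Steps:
D(o) = 4 + (-18 + o)*(43 + o) (D(o) = 4 + (o - 18)*(o + 43) = 4 + (-18 + o)*(43 + o))
N(E, B) = B + 2*E (N(E, B) = (E + B) + E = (B + E) + E = B + 2*E)
Q = 233 (Q = 35 - 22*(-3 + 2*(-3)) = 35 - 22*(-3 - 6) = 35 - 22*(-9) = 35 + 198 = 233)
Q - D(18) = 233 - (-770 + 18² + 25*18) = 233 - (-770 + 324 + 450) = 233 - 1*4 = 233 - 4 = 229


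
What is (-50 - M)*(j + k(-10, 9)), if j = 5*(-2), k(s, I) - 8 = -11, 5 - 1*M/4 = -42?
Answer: 3094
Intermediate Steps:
M = 188 (M = 20 - 4*(-42) = 20 + 168 = 188)
k(s, I) = -3 (k(s, I) = 8 - 11 = -3)
j = -10
(-50 - M)*(j + k(-10, 9)) = (-50 - 1*188)*(-10 - 3) = (-50 - 188)*(-13) = -238*(-13) = 3094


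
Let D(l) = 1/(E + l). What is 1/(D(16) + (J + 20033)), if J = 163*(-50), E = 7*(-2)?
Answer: 2/23767 ≈ 8.4150e-5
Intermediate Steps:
E = -14
J = -8150
D(l) = 1/(-14 + l)
1/(D(16) + (J + 20033)) = 1/(1/(-14 + 16) + (-8150 + 20033)) = 1/(1/2 + 11883) = 1/(23767/2) = 2/23767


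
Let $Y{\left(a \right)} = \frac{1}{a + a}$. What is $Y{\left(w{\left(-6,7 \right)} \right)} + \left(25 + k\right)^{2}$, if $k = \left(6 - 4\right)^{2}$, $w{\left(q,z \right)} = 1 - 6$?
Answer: $\frac{8409}{10} \approx 840.9$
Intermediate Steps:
$w{\left(q,z \right)} = -5$ ($w{\left(q,z \right)} = 1 - 6 = -5$)
$k = 4$ ($k = 2^{2} = 4$)
$Y{\left(a \right)} = \frac{1}{2 a}$
$Y{\left(w{\left(-6,7 \right)} \right)} + \left(25 + k\right)^{2} = \frac{1}{2 \left(-5\right)} + \left(25 + 4\right)^{2} = \frac{1}{2} \left(- \frac{1}{5}\right) + 29^{2} = - \frac{1}{10} + 841 = \frac{8409}{10}$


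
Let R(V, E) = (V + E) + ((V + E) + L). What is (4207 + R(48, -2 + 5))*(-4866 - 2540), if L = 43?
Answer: -32230912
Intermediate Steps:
R(V, E) = 43 + 2*E + 2*V (R(V, E) = (V + E) + ((V + E) + 43) = (E + V) + ((E + V) + 43) = (E + V) + (43 + E + V) = 43 + 2*E + 2*V)
(4207 + R(48, -2 + 5))*(-4866 - 2540) = (4207 + (43 + 2*(-2 + 5) + 2*48))*(-4866 - 2540) = (4207 + (43 + 2*3 + 96))*(-7406) = (4207 + (43 + 6 + 96))*(-7406) = (4207 + 145)*(-7406) = 4352*(-7406) = -32230912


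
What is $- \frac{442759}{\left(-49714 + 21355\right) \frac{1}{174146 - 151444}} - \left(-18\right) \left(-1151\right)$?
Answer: $\frac{9463973056}{28359} \approx 3.3372 \cdot 10^{5}$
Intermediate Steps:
$- \frac{442759}{\left(-49714 + 21355\right) \frac{1}{174146 - 151444}} - \left(-18\right) \left(-1151\right) = - \frac{442759}{\left(-28359\right) \frac{1}{22702}} - 20718 = - \frac{442759}{- \frac{28359}{22702}} - 20718 = \left(-442759\right) \left(- \frac{22702}{28359}\right) - 20718 = \frac{10051514818}{28359} - 20718 = \frac{9463973056}{28359}$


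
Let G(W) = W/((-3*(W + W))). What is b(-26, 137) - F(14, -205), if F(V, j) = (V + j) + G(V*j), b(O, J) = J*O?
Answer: -20225/6 ≈ -3370.8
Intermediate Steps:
G(W) = -⅙ (G(W) = W/((-6*W)) = W*(-1/(6*W)) = -⅙)
F(V, j) = -⅙ + V + j (F(V, j) = (V + j) - ⅙ = -⅙ + V + j)
b(-26, 137) - F(14, -205) = 137*(-26) - (-⅙ + 14 - 205) = -3562 - 1*(-1147/6) = -3562 + 1147/6 = -20225/6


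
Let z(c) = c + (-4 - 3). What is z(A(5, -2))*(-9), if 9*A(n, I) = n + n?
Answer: 53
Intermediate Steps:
A(n, I) = 2*n/9 (A(n, I) = (n + n)/9 = (2*n)/9 = 2*n/9)
z(c) = -7 + c (z(c) = c - 7 = -7 + c)
z(A(5, -2))*(-9) = (-7 + (2/9)*5)*(-9) = (-7 + 10/9)*(-9) = -53/9*(-9) = 53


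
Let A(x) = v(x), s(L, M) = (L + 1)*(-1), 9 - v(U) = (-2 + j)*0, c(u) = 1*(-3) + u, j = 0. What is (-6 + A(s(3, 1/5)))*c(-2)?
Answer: -15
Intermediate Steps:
c(u) = -3 + u
v(U) = 9 (v(U) = 9 - (-2 + 0)*0 = 9 - (-2)*0 = 9 - 1*0 = 9 + 0 = 9)
s(L, M) = -1 - L (s(L, M) = (1 + L)*(-1) = -1 - L)
A(x) = 9
(-6 + A(s(3, 1/5)))*c(-2) = (-6 + 9)*(-3 - 2) = 3*(-5) = -15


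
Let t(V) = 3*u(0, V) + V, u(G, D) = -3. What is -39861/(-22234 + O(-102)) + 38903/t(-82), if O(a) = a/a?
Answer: -287101016/674401 ≈ -425.71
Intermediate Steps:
O(a) = 1
t(V) = -9 + V (t(V) = 3*(-3) + V = -9 + V)
-39861/(-22234 + O(-102)) + 38903/t(-82) = -39861/(-22234 + 1) + 38903/(-9 - 82) = -39861/(-22233) + 38903/(-91) = -39861*(-1/22233) + 38903*(-1/91) = 13287/7411 - 38903/91 = -287101016/674401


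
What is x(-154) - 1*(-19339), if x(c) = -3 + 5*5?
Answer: 19361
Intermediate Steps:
x(c) = 22 (x(c) = -3 + 25 = 22)
x(-154) - 1*(-19339) = 22 - 1*(-19339) = 22 + 19339 = 19361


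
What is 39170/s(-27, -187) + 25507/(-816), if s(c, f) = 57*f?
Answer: -5957683/170544 ≈ -34.933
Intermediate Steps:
39170/s(-27, -187) + 25507/(-816) = 39170/((57*(-187))) + 25507/(-816) = 39170/(-10659) + 25507*(-1/816) = 39170*(-1/10659) - 25507/816 = -39170/10659 - 25507/816 = -5957683/170544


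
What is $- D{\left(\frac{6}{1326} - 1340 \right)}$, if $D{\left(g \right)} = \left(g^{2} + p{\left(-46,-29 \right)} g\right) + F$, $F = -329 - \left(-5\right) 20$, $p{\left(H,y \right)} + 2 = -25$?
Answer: $- \frac{89454184145}{48841} \approx -1.8315 \cdot 10^{6}$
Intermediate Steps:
$p{\left(H,y \right)} = -27$ ($p{\left(H,y \right)} = -2 - 25 = -27$)
$F = -229$ ($F = -329 - -100 = -329 + 100 = -229$)
$D{\left(g \right)} = -229 + g^{2} - 27 g$ ($D{\left(g \right)} = \left(g^{2} - 27 g\right) - 229 = -229 + g^{2} - 27 g$)
$- D{\left(\frac{6}{1326} - 1340 \right)} = - (-229 + \left(\frac{6}{1326} - 1340\right)^{2} - 27 \left(\frac{6}{1326} - 1340\right)) = - (-229 + \left(6 \cdot \frac{1}{1326} - 1340\right)^{2} - 27 \left(6 \cdot \frac{1}{1326} - 1340\right)) = - (-229 + \left(\frac{1}{221} - 1340\right)^{2} - 27 \left(\frac{1}{221} - 1340\right)) = - (-229 + \left(- \frac{296139}{221}\right)^{2} - - \frac{7995753}{221}) = - (-229 + \frac{87698307321}{48841} + \frac{7995753}{221}) = \left(-1\right) \frac{89454184145}{48841} = - \frac{89454184145}{48841}$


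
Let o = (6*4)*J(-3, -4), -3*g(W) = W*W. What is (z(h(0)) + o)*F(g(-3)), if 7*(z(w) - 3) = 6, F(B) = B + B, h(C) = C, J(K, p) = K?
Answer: 2862/7 ≈ 408.86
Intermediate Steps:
g(W) = -W²/3 (g(W) = -W*W/3 = -W²/3)
F(B) = 2*B
z(w) = 27/7 (z(w) = 3 + (⅐)*6 = 3 + 6/7 = 27/7)
o = -72 (o = (6*4)*(-3) = 24*(-3) = -72)
(z(h(0)) + o)*F(g(-3)) = (27/7 - 72)*(2*(-⅓*(-3)²)) = -954*(-⅓*9)/7 = -954*(-3)/7 = -477/7*(-6) = 2862/7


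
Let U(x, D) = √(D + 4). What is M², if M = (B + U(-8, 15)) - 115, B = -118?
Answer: (233 - √19)² ≈ 52277.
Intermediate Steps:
U(x, D) = √(4 + D)
M = -233 + √19 (M = (-118 + √(4 + 15)) - 115 = (-118 + √19) - 115 = -233 + √19 ≈ -228.64)
M² = (-233 + √19)²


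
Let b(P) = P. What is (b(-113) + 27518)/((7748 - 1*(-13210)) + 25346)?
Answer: 27405/46304 ≈ 0.59185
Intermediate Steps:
(b(-113) + 27518)/((7748 - 1*(-13210)) + 25346) = (-113 + 27518)/((7748 - 1*(-13210)) + 25346) = 27405/((7748 + 13210) + 25346) = 27405/(20958 + 25346) = 27405/46304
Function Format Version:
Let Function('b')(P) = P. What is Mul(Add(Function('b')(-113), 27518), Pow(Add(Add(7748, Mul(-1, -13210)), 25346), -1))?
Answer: Rational(27405, 46304) ≈ 0.59185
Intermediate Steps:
Mul(Add(Function('b')(-113), 27518), Pow(Add(Add(7748, Mul(-1, -13210)), 25346), -1)) = Mul(Add(-113, 27518), Pow(Add(Add(7748, Mul(-1, -13210)), 25346), -1)) = Mul(27405, Pow(Add(Add(7748, 13210), 25346), -1)) = Mul(27405, Pow(Add(20958, 25346), -1)) = Mul(27405, Pow(46304, -1)) = Mul(27405, Rational(1, 46304)) = Rational(27405, 46304)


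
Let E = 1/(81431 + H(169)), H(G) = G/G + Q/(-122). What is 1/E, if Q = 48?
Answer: 4967328/61 ≈ 81432.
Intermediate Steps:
H(G) = 37/61 (H(G) = G/G + 48/(-122) = 1 + 48*(-1/122) = 1 - 24/61 = 37/61)
E = 61/4967328 (E = 1/(81431 + 37/61) = 1/(4967328/61) = 61/4967328 ≈ 1.2280e-5)
1/E = 1/(61/4967328) = 4967328/61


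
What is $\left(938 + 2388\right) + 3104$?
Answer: $6430$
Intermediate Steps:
$\left(938 + 2388\right) + 3104 = 3326 + 3104 = 6430$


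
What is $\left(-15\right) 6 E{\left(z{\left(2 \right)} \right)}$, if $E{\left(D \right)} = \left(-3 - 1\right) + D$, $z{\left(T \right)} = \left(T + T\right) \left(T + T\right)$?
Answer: $-1080$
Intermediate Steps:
$z{\left(T \right)} = 4 T^{2}$ ($z{\left(T \right)} = 2 T 2 T = 4 T^{2}$)
$E{\left(D \right)} = -4 + D$
$\left(-15\right) 6 E{\left(z{\left(2 \right)} \right)} = \left(-15\right) 6 \left(-4 + 4 \cdot 2^{2}\right) = - 90 \left(-4 + 4 \cdot 4\right) = - 90 \left(-4 + 16\right) = \left(-90\right) 12 = -1080$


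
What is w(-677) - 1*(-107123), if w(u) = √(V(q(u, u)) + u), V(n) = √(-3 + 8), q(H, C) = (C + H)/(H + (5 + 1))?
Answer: 107123 + √(-677 + √5) ≈ 1.0712e+5 + 25.976*I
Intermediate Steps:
q(H, C) = (C + H)/(6 + H) (q(H, C) = (C + H)/(H + 6) = (C + H)/(6 + H))
V(n) = √5
w(u) = √(u + √5) (w(u) = √(√5 + u) = √(u + √5))
w(-677) - 1*(-107123) = √(-677 + √5) - 1*(-107123) = √(-677 + √5) + 107123 = 107123 + √(-677 + √5)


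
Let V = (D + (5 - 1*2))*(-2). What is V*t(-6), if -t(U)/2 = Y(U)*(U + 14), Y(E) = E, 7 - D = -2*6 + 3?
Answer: -3648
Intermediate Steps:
D = 16 (D = 7 - (-2*6 + 3) = 7 - (-12 + 3) = 7 - 1*(-9) = 7 + 9 = 16)
t(U) = -2*U*(14 + U) (t(U) = -2*U*(U + 14) = -2*U*(14 + U))
V = -38 (V = (16 + (5 - 1*2))*(-2) = (16 + (5 - 2))*(-2) = (16 + 3)*(-2) = 19*(-2) = -38)
V*t(-6) = -(-76)*(-6)*(14 - 6) = -(-76)*(-6)*8 = -38*96 = -3648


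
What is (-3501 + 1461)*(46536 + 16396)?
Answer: -128381280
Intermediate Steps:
(-3501 + 1461)*(46536 + 16396) = -2040*62932 = -128381280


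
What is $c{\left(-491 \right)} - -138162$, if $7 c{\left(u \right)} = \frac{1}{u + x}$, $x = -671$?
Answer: $\frac{1123809707}{8134} \approx 1.3816 \cdot 10^{5}$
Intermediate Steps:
$c{\left(u \right)} = \frac{1}{7 \left(-671 + u\right)}$ ($c{\left(u \right)} = \frac{1}{7 \left(u - 671\right)} = \frac{1}{7 \left(-671 + u\right)}$)
$c{\left(-491 \right)} - -138162 = \frac{1}{7 \left(-671 - 491\right)} - -138162 = \frac{1}{7 \left(-1162\right)} + 138162 = \frac{1}{7} \left(- \frac{1}{1162}\right) + 138162 = - \frac{1}{8134} + 138162 = \frac{1123809707}{8134}$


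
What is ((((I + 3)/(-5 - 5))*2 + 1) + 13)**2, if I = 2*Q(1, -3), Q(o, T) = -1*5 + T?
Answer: 6889/25 ≈ 275.56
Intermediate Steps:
Q(o, T) = -5 + T
I = -16 (I = 2*(-5 - 3) = 2*(-8) = -16)
((((I + 3)/(-5 - 5))*2 + 1) + 13)**2 = ((((-16 + 3)/(-5 - 5))*2 + 1) + 13)**2 = ((-13/(-10)*2 + 1) + 13)**2 = ((-13*(-1/10)*2 + 1) + 13)**2 = (((13/10)*2 + 1) + 13)**2 = ((13/5 + 1) + 13)**2 = (18/5 + 13)**2 = (83/5)**2 = 6889/25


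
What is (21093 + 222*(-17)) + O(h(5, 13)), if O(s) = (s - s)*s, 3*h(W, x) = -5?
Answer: 17319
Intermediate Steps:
h(W, x) = -5/3 (h(W, x) = (1/3)*(-5) = -5/3)
O(s) = 0 (O(s) = 0*s = 0)
(21093 + 222*(-17)) + O(h(5, 13)) = (21093 + 222*(-17)) + 0 = (21093 - 3774) + 0 = 17319 + 0 = 17319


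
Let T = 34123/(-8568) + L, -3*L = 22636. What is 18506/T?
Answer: -158559408/64682539 ≈ -2.4513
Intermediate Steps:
L = -22636/3 (L = -⅓*22636 = -22636/3 ≈ -7545.3)
T = -64682539/8568 (T = 34123/(-8568) - 22636/3 = 34123*(-1/8568) - 22636/3 = -34123/8568 - 22636/3 = -64682539/8568 ≈ -7549.3)
18506/T = 18506/(-64682539/8568) = 18506*(-8568/64682539) = -158559408/64682539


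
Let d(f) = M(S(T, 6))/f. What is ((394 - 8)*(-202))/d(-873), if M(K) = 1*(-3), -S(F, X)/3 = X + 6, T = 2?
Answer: -22689852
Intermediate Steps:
S(F, X) = -18 - 3*X (S(F, X) = -3*(X + 6) = -3*(6 + X) = -18 - 3*X)
M(K) = -3
d(f) = -3/f
((394 - 8)*(-202))/d(-873) = ((394 - 8)*(-202))/((-3/(-873))) = (386*(-202))/((-3*(-1/873))) = -77972/1/291 = -77972*291 = -22689852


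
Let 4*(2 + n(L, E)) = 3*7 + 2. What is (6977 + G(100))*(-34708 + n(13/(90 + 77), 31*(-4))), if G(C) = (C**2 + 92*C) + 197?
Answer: -1830579779/2 ≈ -9.1529e+8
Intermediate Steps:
G(C) = 197 + C**2 + 92*C
n(L, E) = 15/4 (n(L, E) = -2 + (3*7 + 2)/4 = -2 + (21 + 2)/4 = -2 + (1/4)*23 = -2 + 23/4 = 15/4)
(6977 + G(100))*(-34708 + n(13/(90 + 77), 31*(-4))) = (6977 + (197 + 100**2 + 92*100))*(-34708 + 15/4) = (6977 + (197 + 10000 + 9200))*(-138817/4) = (6977 + 19397)*(-138817/4) = 26374*(-138817/4) = -1830579779/2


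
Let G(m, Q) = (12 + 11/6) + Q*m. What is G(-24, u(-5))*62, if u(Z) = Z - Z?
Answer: 2573/3 ≈ 857.67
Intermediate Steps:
u(Z) = 0
G(m, Q) = 83/6 + Q*m (G(m, Q) = (12 + 11*(⅙)) + Q*m = (12 + 11/6) + Q*m = 83/6 + Q*m)
G(-24, u(-5))*62 = (83/6 + 0*(-24))*62 = (83/6 + 0)*62 = (83/6)*62 = 2573/3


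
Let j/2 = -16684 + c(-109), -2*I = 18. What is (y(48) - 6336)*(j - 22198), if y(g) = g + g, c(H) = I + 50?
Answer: 346220160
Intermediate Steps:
I = -9 (I = -1/2*18 = -9)
c(H) = 41 (c(H) = -9 + 50 = 41)
j = -33286 (j = 2*(-16684 + 41) = 2*(-16643) = -33286)
y(g) = 2*g
(y(48) - 6336)*(j - 22198) = (2*48 - 6336)*(-33286 - 22198) = (96 - 6336)*(-55484) = -6240*(-55484) = 346220160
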